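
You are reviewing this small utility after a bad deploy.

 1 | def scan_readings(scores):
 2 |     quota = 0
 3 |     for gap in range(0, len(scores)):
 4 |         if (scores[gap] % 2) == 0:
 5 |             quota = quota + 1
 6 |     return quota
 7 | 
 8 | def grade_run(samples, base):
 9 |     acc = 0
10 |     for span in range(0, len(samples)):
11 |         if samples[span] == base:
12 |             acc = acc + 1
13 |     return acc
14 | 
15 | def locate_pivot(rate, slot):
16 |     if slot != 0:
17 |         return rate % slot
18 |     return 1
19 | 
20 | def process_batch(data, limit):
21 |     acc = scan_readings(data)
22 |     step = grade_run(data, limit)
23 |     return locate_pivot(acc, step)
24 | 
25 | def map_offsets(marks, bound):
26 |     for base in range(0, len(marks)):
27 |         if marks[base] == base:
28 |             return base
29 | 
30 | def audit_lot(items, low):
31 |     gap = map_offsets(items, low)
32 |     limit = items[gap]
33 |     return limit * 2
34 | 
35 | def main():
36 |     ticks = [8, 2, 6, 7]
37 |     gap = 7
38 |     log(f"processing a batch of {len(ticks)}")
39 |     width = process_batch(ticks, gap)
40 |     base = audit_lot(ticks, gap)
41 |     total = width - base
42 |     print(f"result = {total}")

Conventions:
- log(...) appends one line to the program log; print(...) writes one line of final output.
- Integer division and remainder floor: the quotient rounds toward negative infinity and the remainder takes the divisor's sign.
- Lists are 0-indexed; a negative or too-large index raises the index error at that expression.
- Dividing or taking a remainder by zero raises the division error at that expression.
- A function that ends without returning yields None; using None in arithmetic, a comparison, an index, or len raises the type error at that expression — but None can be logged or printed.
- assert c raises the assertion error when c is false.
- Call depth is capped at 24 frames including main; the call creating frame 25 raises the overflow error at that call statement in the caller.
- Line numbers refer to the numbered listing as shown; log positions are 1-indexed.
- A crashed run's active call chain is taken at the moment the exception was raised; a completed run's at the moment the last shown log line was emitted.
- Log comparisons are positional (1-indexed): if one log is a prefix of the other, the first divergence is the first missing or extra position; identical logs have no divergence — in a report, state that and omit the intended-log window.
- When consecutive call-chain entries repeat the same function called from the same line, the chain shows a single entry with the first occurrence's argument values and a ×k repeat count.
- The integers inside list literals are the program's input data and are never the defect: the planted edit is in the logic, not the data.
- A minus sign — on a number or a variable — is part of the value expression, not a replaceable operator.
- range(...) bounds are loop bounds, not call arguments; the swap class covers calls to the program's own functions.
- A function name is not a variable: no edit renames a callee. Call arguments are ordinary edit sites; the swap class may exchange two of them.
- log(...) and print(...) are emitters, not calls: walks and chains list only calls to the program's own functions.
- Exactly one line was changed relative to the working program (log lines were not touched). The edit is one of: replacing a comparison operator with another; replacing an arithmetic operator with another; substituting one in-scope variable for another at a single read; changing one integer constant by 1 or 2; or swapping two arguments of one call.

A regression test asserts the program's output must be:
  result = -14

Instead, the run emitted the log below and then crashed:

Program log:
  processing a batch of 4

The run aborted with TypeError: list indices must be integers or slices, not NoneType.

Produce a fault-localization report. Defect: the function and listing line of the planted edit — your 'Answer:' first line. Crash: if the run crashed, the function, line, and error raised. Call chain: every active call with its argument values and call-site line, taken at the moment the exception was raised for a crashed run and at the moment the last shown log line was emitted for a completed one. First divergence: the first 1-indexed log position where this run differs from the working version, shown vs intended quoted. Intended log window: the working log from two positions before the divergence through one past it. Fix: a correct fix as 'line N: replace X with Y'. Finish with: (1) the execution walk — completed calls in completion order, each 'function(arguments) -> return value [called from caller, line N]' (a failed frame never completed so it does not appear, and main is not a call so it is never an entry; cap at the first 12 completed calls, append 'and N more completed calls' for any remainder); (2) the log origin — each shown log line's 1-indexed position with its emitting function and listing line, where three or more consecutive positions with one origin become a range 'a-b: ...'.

Answer: the defect is in map_offsets at line 27.
Core observation: No log line differs; the crash is the first visible symptom.
Crash: audit_lot, line 32, TypeError.
Call chain: main -> audit_lot([8, 2, 6, 7], 7) (called at line 40).
First divergence: there is none — every log position agrees.
Execution walk:
  scan_readings([8, 2, 6, 7]) -> 3  [called from process_batch, line 21]
  grade_run([8, 2, 6, 7], 7) -> 1  [called from process_batch, line 22]
  locate_pivot(3, 1) -> 0  [called from process_batch, line 23]
  process_batch([8, 2, 6, 7], 7) -> 0  [called from main, line 39]
  map_offsets([8, 2, 6, 7], 7) -> None  [called from audit_lot, line 31]
Log line origins:
  1: logged in main at line 38
A correct fix: line 27: replace `marks[base] == base` with `marks[base] == bound`.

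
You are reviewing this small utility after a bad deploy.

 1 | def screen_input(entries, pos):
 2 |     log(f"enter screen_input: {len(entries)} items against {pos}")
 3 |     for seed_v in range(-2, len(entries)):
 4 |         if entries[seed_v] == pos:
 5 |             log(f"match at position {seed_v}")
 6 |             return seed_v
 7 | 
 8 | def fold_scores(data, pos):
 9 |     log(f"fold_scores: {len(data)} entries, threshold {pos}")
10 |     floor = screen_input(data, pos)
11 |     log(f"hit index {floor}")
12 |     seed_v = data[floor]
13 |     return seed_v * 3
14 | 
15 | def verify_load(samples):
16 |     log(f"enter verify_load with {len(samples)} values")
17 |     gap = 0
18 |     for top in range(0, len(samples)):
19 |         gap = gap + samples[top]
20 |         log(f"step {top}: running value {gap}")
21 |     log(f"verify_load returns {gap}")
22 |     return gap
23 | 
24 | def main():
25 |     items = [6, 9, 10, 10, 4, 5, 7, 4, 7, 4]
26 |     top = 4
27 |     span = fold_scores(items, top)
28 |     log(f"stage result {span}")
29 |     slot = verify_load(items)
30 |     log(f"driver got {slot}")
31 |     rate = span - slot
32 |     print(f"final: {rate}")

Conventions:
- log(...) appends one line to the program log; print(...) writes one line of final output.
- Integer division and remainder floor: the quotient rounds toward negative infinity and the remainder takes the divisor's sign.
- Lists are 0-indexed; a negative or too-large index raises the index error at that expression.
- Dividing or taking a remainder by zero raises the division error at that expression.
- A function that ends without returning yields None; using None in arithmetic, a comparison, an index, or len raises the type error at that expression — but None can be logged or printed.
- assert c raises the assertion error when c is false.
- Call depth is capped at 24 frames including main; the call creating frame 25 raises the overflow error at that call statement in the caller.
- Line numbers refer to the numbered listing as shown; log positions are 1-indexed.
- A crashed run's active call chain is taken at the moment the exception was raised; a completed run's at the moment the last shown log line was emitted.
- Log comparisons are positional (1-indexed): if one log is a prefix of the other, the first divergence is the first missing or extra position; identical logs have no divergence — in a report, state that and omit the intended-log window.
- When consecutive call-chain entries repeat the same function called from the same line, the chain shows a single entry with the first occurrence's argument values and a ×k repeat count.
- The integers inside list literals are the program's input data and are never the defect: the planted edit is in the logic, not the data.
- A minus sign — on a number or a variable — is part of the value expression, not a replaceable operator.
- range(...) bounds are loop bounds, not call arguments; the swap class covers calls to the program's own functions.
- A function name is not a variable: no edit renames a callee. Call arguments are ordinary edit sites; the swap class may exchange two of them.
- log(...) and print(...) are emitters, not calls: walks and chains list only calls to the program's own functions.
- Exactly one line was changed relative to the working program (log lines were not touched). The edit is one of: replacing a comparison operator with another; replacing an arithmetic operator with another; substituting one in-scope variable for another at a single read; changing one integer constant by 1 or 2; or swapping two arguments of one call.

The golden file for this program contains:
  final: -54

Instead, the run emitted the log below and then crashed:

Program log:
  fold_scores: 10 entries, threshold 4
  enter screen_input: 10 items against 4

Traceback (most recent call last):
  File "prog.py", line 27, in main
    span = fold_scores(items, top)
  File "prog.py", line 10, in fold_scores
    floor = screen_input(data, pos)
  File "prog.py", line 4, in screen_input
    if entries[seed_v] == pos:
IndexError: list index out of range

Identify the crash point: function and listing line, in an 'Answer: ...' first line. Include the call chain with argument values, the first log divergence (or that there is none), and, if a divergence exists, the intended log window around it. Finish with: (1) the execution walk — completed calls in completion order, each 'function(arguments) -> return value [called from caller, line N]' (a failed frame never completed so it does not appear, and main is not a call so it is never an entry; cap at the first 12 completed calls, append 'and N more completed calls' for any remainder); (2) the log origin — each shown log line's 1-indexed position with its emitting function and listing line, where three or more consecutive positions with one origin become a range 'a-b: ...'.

Answer: the error was raised in screen_input, line 4.
Key observation: After 2 matching log lines the faulty run goes silent, while the working version continues with 'match at position 4'.
Call chain: main -> fold_scores([6, 9, 10, 10, 4, 5, 7, 4, 7, 4], 4) (called at line 27) -> screen_input([6, 9, 10, 10, 4, 5, 7, 4, 7, 4], 4) (called at line 10).
First divergence: position 3 — the faulty run's log ends after 2 lines; the working version continues with 'match at position 4'.
Intended log window:
  1: fold_scores: 10 entries, threshold 4
  2: enter screen_input: 10 items against 4
  3: match at position 4
  4: hit index 4
Execution walk:
  (no call completed)
Log origin:
  1: from fold_scores, line 9
  2: from screen_input, line 2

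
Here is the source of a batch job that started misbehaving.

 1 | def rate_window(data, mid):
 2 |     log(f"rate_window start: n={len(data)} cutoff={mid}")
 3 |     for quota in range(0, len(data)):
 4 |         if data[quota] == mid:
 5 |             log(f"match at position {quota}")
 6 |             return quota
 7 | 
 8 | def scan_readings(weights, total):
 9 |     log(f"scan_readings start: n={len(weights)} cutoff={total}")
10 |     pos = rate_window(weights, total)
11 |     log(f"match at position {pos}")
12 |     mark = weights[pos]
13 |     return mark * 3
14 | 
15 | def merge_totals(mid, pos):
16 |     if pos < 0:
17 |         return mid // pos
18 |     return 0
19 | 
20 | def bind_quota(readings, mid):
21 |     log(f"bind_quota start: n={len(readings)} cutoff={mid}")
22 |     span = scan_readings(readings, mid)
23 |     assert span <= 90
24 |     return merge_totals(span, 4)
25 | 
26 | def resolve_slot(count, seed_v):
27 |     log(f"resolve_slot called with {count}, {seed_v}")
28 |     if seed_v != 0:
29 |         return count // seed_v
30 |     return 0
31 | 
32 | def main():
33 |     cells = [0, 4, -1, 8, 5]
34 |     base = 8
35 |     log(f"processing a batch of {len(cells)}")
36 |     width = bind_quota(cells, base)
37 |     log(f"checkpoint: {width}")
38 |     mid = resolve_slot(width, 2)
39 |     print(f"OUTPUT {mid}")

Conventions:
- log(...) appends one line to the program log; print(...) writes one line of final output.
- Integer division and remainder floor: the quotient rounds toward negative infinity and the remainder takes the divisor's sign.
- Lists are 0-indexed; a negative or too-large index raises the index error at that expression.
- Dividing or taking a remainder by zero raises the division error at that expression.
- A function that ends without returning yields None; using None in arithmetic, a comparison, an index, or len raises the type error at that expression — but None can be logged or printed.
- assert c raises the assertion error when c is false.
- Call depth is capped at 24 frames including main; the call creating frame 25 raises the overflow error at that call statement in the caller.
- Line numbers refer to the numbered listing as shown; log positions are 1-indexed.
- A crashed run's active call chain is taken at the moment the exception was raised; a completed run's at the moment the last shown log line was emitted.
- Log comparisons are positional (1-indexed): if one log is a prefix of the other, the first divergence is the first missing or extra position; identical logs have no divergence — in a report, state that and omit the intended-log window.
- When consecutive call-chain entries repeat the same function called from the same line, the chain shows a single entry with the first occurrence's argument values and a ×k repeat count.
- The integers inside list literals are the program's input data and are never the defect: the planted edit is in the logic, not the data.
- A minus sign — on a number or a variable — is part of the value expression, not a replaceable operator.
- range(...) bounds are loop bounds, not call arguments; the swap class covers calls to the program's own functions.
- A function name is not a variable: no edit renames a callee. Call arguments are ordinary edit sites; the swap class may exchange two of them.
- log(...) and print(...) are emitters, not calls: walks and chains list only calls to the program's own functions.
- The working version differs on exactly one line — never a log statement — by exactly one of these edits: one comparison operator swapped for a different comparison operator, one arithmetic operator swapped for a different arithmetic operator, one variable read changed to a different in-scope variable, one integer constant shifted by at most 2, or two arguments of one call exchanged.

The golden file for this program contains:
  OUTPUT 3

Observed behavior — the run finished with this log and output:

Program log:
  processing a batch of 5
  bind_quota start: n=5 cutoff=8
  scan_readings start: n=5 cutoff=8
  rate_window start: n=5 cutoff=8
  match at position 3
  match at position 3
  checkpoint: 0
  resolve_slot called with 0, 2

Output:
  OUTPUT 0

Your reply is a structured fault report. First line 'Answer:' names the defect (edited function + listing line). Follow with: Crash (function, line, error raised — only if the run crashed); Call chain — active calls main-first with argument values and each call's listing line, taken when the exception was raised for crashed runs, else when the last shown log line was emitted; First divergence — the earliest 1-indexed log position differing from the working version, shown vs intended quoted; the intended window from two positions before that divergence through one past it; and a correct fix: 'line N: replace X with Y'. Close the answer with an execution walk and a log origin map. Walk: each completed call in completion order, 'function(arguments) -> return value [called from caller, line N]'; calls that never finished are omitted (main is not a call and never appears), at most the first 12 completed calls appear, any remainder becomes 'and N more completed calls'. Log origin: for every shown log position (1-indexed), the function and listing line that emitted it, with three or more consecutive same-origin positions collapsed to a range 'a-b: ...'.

Answer: the defect is in merge_totals at line 16.
Key observation: The log first diverges at position 7: the faulty run prints 'checkpoint: 0' where the working version prints 'checkpoint: 6'.
Call chain: main -> resolve_slot(0, 2) (called at line 38).
First divergence: position 7 — the shown line 'checkpoint: 0' should read 'checkpoint: 6'.
Intended log window:
  5: match at position 3
  6: match at position 3
  7: checkpoint: 6
  8: resolve_slot called with 6, 2
Execution walk:
  rate_window([0, 4, -1, 8, 5], 8) -> 3  [called from scan_readings, line 10]
  scan_readings([0, 4, -1, 8, 5], 8) -> 24  [called from bind_quota, line 22]
  merge_totals(24, 4) -> 0  [called from bind_quota, line 24]
  bind_quota([0, 4, -1, 8, 5], 8) -> 0  [called from main, line 36]
  resolve_slot(0, 2) -> 0  [called from main, line 38]
Log origins:
  1: emitted by main (line 35)
  2: emitted by bind_quota (line 21)
  3: emitted by scan_readings (line 9)
  4: emitted by rate_window (line 2)
  5: emitted by rate_window (line 5)
  6: emitted by scan_readings (line 11)
  7: emitted by main (line 37)
  8: emitted by resolve_slot (line 27)
A correct fix: line 16: replace `<` with `!=`.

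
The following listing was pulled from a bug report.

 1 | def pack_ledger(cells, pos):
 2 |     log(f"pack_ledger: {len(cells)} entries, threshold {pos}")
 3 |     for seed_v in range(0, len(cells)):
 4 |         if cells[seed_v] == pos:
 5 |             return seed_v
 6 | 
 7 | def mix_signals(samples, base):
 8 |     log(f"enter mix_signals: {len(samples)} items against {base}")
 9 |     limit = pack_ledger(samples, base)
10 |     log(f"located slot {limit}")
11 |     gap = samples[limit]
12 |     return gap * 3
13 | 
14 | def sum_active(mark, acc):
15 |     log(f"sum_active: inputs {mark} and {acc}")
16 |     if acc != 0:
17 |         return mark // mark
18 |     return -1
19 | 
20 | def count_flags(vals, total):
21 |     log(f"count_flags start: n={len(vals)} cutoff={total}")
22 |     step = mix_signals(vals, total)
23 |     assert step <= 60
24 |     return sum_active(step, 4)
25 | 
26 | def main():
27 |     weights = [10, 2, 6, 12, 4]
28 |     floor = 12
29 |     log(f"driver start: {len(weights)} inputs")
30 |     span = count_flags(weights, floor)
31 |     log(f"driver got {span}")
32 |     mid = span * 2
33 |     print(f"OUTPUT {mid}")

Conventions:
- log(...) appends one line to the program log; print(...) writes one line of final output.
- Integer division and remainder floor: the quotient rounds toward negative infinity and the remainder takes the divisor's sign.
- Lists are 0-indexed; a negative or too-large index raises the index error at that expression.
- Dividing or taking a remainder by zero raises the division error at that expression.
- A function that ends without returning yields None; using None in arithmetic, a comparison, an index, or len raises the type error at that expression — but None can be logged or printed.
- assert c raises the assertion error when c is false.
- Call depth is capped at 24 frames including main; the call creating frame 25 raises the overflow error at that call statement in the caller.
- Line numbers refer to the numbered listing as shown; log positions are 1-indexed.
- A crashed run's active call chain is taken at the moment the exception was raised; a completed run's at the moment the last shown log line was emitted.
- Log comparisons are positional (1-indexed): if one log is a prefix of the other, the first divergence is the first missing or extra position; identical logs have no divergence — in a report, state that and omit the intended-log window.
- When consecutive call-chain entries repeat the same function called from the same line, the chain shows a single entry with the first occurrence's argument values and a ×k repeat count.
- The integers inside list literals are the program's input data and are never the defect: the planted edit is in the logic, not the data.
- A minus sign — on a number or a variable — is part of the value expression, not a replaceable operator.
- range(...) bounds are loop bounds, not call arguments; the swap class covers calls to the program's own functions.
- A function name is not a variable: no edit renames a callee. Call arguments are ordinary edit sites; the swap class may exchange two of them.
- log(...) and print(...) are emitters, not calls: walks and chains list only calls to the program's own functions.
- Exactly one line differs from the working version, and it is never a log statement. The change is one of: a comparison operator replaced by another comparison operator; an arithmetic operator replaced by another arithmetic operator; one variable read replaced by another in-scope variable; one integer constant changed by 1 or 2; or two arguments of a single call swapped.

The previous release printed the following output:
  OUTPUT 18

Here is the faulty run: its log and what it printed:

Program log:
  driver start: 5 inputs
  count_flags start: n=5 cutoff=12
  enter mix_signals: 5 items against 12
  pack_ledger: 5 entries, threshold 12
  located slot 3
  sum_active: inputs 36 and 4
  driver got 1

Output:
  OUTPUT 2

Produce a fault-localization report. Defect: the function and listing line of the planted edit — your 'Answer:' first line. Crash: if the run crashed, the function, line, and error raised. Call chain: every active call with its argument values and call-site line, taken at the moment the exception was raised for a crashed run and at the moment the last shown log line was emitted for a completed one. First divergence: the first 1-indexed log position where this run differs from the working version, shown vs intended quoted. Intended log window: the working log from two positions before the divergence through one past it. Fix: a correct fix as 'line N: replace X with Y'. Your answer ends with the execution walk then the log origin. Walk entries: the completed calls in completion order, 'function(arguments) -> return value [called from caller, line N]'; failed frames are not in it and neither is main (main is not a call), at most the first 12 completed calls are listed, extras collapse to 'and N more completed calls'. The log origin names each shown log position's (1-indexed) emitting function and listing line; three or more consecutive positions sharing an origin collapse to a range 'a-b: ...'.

Answer: the defect is in sum_active at line 17.
Key fact: The log first diverges at position 7: the faulty run prints 'driver got 1' where the working version prints 'driver got 9'.
Call chain: main.
First divergence: position 7 — the shown line 'driver got 1' should read 'driver got 9'.
Intended log window:
  5: located slot 3
  6: sum_active: inputs 36 and 4
  7: driver got 9
Execution walk:
  pack_ledger([10, 2, 6, 12, 4], 12) -> 3  [called from mix_signals, line 9]
  mix_signals([10, 2, 6, 12, 4], 12) -> 36  [called from count_flags, line 22]
  sum_active(36, 4) -> 1  [called from count_flags, line 24]
  count_flags([10, 2, 6, 12, 4], 12) -> 1  [called from main, line 30]
Log line origins:
  1: emitted by main (line 29)
  2: emitted by count_flags (line 21)
  3: emitted by mix_signals (line 8)
  4: emitted by pack_ledger (line 2)
  5: emitted by mix_signals (line 10)
  6: emitted by sum_active (line 15)
  7: emitted by main (line 31)
A correct fix: line 17: replace `mark // mark` with `mark // acc`.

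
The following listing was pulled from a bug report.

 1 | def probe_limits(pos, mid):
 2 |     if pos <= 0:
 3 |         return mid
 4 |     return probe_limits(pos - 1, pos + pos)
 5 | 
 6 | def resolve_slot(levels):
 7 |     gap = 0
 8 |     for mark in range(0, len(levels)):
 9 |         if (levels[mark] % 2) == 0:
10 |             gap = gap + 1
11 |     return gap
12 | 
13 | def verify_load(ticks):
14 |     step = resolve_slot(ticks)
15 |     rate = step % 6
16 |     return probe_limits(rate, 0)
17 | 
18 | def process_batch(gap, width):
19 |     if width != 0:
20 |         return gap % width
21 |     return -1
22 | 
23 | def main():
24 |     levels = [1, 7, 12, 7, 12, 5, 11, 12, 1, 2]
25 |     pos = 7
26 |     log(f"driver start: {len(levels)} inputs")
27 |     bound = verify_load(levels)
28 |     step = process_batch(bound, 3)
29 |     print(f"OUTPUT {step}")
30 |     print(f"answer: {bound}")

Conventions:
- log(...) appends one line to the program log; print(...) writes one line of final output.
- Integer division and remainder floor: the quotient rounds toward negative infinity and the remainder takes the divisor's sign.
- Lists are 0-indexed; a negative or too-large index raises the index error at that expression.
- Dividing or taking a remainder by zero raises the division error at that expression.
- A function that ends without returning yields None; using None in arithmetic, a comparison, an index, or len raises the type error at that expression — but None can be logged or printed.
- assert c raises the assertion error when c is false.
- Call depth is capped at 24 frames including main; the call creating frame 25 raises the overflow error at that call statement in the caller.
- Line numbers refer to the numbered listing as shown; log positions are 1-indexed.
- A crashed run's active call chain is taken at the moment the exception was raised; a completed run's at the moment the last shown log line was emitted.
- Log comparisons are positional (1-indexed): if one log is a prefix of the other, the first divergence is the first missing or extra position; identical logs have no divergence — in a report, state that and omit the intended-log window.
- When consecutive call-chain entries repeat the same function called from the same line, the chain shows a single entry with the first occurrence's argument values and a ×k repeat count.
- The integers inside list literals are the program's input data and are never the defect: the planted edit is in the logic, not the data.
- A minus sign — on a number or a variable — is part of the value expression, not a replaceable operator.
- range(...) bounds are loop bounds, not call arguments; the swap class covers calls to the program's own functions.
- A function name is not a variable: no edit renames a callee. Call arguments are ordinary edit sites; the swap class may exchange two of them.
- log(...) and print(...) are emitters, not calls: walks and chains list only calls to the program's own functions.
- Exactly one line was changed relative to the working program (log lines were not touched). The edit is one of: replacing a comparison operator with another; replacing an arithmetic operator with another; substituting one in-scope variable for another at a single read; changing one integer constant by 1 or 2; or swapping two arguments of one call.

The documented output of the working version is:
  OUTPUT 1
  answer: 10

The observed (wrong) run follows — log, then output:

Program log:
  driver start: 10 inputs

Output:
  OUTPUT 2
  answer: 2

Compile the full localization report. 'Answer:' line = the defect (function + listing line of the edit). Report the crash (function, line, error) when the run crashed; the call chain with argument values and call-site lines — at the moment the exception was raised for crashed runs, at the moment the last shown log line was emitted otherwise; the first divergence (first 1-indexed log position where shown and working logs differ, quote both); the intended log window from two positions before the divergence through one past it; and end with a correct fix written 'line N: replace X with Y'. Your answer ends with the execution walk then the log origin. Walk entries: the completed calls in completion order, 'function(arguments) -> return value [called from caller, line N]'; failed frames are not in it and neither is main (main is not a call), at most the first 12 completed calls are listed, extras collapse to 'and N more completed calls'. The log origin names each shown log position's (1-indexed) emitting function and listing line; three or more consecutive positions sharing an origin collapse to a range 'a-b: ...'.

Answer: the defect is in probe_limits at line 4.
Core observation: Log streams are identical — the defect surfaces only in the printed output.
Call chain: main.
First divergence: none (the log streams are identical).
Execution walk:
  resolve_slot([1, 7, 12, 7, 12, 5, 11, 12, 1, 2]) -> 4  [called from verify_load, line 14]
  probe_limits(0, 2) -> 2  [called from probe_limits, line 4]
  probe_limits(1, 4) -> 2  [called from probe_limits, line 4]
  probe_limits(2, 6) -> 2  [called from probe_limits, line 4]
  probe_limits(3, 8) -> 2  [called from probe_limits, line 4]
  probe_limits(4, 0) -> 2  [called from verify_load, line 16]
  verify_load([1, 7, 12, 7, 12, 5, 11, 12, 1, 2]) -> 2  [called from main, line 27]
  process_batch(2, 3) -> 2  [called from main, line 28]
Log line origins:
  1: from main, line 26
A correct fix: line 4: replace `pos + pos` with `mid + pos`.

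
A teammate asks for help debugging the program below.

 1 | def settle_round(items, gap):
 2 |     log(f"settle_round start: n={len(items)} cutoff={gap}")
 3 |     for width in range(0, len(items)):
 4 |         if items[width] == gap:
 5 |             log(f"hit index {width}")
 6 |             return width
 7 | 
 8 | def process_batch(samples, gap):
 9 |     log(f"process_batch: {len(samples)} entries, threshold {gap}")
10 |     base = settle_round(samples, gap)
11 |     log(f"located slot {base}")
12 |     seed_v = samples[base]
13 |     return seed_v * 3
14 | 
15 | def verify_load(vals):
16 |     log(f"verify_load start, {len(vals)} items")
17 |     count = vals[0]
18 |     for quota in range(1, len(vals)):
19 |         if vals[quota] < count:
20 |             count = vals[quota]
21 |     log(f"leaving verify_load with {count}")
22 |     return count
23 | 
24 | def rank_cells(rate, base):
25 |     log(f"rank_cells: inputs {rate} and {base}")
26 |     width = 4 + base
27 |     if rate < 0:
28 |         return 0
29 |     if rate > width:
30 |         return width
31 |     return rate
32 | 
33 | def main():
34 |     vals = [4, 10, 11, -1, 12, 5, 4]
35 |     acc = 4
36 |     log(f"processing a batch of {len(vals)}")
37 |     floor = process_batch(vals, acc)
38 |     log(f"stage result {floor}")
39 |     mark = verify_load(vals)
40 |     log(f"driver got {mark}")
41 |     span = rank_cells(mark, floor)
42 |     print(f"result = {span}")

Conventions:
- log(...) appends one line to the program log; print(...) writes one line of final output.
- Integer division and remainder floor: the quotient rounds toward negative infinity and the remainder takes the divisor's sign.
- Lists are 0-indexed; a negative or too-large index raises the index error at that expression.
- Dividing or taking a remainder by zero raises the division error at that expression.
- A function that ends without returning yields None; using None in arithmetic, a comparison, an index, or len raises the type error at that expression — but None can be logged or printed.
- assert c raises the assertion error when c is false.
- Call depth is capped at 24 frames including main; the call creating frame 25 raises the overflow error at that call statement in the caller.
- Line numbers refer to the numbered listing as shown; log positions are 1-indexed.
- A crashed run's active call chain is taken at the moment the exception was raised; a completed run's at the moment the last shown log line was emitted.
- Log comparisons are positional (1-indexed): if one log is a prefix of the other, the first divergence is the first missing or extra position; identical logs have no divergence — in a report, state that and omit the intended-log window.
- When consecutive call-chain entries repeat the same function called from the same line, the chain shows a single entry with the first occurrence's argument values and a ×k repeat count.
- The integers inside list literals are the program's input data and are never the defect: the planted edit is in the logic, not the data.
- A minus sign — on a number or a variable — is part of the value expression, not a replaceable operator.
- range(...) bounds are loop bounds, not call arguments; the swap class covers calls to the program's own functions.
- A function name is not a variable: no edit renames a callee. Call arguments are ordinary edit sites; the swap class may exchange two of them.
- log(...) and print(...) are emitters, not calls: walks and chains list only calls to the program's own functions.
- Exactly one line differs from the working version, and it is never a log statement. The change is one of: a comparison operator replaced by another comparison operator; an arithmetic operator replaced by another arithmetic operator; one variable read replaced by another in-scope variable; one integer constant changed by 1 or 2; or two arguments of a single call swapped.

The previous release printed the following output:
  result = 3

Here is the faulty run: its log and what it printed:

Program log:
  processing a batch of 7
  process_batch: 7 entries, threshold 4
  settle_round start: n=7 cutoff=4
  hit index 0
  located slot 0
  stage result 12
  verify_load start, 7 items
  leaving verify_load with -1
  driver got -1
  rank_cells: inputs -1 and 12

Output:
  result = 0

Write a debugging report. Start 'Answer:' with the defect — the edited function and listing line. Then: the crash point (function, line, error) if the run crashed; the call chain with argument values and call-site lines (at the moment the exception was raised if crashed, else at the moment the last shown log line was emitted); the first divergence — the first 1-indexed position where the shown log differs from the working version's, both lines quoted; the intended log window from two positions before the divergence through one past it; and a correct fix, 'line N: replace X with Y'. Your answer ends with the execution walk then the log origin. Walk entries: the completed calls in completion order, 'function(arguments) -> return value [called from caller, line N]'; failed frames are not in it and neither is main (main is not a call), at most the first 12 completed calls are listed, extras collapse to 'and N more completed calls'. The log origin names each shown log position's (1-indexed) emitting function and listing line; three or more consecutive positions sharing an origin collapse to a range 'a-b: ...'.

Answer: the defect is in main at line 41.
Key fact: At log position 10 the runs split — shown 'rank_cells: inputs -1 and 12', but the working version logs 'rank_cells: inputs 12 and -1'.
Call chain: main -> rank_cells(-1, 12) (called at line 41).
First divergence: position 10 — shown 'rank_cells: inputs -1 and 12', intended 'rank_cells: inputs 12 and -1'.
Intended log window:
  8: leaving verify_load with -1
  9: driver got -1
  10: rank_cells: inputs 12 and -1
Execution walk:
  settle_round([4, 10, 11, -1, 12, 5, 4], 4) -> 0  [called from process_batch, line 10]
  process_batch([4, 10, 11, -1, 12, 5, 4], 4) -> 12  [called from main, line 37]
  verify_load([4, 10, 11, -1, 12, 5, 4]) -> -1  [called from main, line 39]
  rank_cells(-1, 12) -> 0  [called from main, line 41]
Log origin:
  1: emitted by main (line 36)
  2: emitted by process_batch (line 9)
  3: emitted by settle_round (line 2)
  4: emitted by settle_round (line 5)
  5: emitted by process_batch (line 11)
  6: emitted by main (line 38)
  7: emitted by verify_load (line 16)
  8: emitted by verify_load (line 21)
  9: emitted by main (line 40)
  10: emitted by rank_cells (line 25)
A correct fix: line 41: replace `rank_cells(mark, floor)` with `rank_cells(floor, mark)`.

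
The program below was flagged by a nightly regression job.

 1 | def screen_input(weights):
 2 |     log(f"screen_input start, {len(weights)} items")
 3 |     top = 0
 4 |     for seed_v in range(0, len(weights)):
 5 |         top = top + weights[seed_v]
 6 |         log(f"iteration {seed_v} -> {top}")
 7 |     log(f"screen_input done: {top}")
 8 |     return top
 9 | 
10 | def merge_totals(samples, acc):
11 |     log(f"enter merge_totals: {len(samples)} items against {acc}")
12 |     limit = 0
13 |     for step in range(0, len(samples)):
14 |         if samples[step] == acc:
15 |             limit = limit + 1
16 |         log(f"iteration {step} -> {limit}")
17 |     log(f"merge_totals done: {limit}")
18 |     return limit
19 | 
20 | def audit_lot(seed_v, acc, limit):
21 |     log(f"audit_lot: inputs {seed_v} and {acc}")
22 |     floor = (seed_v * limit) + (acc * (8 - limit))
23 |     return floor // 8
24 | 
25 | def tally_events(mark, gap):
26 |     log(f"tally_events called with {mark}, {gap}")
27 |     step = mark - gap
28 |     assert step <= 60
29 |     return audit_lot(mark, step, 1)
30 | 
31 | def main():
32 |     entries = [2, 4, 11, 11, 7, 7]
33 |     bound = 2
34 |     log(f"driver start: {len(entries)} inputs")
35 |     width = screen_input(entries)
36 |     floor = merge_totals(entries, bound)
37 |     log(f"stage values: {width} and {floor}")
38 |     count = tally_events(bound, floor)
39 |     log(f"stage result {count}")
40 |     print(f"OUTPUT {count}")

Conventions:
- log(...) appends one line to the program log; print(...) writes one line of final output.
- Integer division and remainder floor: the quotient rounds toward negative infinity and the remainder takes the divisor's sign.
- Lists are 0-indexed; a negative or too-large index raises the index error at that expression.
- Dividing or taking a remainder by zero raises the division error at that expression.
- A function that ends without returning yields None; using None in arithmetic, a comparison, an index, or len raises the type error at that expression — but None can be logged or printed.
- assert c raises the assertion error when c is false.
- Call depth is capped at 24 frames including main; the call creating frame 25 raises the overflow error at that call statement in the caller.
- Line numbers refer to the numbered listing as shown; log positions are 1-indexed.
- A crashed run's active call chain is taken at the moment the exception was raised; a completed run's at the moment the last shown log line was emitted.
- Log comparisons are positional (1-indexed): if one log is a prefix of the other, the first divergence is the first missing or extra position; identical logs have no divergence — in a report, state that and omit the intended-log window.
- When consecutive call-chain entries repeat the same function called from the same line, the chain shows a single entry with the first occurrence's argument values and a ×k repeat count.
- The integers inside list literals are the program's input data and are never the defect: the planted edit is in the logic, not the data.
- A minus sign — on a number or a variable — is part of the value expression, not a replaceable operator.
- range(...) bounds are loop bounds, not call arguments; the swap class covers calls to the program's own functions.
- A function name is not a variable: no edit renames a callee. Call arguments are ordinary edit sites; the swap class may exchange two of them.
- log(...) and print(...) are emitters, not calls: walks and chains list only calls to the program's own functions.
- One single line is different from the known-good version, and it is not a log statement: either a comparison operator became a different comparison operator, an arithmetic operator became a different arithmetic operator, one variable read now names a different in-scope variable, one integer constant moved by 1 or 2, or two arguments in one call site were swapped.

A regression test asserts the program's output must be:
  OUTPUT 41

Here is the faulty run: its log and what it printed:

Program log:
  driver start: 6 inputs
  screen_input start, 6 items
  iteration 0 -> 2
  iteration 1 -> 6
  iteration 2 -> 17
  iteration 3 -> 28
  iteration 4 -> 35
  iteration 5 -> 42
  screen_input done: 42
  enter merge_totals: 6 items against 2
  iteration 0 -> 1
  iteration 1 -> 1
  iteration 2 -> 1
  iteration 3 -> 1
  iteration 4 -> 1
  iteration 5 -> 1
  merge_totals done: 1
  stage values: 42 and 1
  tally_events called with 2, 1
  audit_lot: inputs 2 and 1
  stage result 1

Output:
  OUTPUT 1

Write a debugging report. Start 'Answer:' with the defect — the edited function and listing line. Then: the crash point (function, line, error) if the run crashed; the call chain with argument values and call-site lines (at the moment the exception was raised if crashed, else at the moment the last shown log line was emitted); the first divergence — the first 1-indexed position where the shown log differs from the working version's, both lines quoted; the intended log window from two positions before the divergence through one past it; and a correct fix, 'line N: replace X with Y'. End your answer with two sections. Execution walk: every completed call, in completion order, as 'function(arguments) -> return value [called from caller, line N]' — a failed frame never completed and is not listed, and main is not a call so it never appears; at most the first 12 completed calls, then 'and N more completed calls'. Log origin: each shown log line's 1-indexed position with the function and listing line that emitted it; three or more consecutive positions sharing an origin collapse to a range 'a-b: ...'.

Answer: the defect is in main at line 38.
Key fact: The earliest visible damage is log position 19 — 'tally_events called with 2, 1' rather than the intended 'tally_events called with 42, 1'.
Call chain: main.
First divergence: position 19; shown 'tally_events called with 2, 1' vs intended 'tally_events called with 42, 1'.
Intended log window:
  17: merge_totals done: 1
  18: stage values: 42 and 1
  19: tally_events called with 42, 1
  20: audit_lot: inputs 42 and 41
Execution walk:
  screen_input([2, 4, 11, 11, 7, 7]) -> 42  [called from main, line 35]
  merge_totals([2, 4, 11, 11, 7, 7], 2) -> 1  [called from main, line 36]
  audit_lot(2, 1, 1) -> 1  [called from tally_events, line 29]
  tally_events(2, 1) -> 1  [called from main, line 38]
Log origin:
  1: logged in main at line 34
  2: logged in screen_input at line 2
  3-8: logged in screen_input at line 6
  9: logged in screen_input at line 7
  10: logged in merge_totals at line 11
  11-16: logged in merge_totals at line 16
  17: logged in merge_totals at line 17
  18: logged in main at line 37
  19: logged in tally_events at line 26
  20: logged in audit_lot at line 21
  21: logged in main at line 39
A correct fix: line 38: replace `bound` with `width`.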